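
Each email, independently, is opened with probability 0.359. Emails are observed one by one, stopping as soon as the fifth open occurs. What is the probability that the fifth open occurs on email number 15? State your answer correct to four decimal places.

Y = trial on which the fifth success occurs; negative binomial, r=5, p=0.359.
P(Y=15) = C(14,4) · p^5 · (1−p)^10
= 1001 · 0.0059631 · 0.011711 = 0.069902

0.0699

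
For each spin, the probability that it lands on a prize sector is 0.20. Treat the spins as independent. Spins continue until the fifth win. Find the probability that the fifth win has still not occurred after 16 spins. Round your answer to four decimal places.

0.7982

Needing more than 16 spins ⇔ fewer than 5 successes in the first 16. With X ~ Binomial(16, 0.20), P(Y > 16) = P(X ≤ 4).
  k=0: C(16,0)·0.20^0·0.80^16 = 0.028147
  k=1: C(16,1)·0.20^1·0.80^15 = 0.112590
  k=2: C(16,2)·0.20^2·0.80^14 = 0.211106
  k=3: C(16,3)·0.20^3·0.80^13 = 0.246291
  k=4: C(16,4)·0.20^4·0.80^12 = 0.200111
P(X ≤ 4) = 0.798245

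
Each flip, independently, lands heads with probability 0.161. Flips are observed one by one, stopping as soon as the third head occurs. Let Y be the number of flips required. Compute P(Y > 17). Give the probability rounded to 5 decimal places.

0.46886

Needing more than 17 flips ⇔ fewer than 3 successes in the first 17. With X ~ Binomial(17, 0.161), P(Y > 17) = P(X ≤ 2).
  k=0: C(17,0)·0.161^0·0.839^17 = 0.0505770
  k=1: C(17,1)·0.161^1·0.839^16 = 0.1649932
  k=2: C(17,2)·0.161^2·0.839^15 = 0.2532912
P(X ≤ 2) = 0.4688615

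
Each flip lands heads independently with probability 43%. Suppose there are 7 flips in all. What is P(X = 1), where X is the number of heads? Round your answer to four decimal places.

0.1032

X ~ Binomial(n=7, p=0.43).
P(X=1) = C(7,1) · p^1 · (1−p)^6
= 7 · 0.43 · 0.034296 = 0.103232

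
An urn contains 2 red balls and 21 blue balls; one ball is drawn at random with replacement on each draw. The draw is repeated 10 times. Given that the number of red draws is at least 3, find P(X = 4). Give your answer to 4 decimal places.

X ~ Binomial(10, 0.086957). Want P(X=4 | X≥3) = P(X=4) / P(X≥3).
P(X=4) = C(10,4)·0.086957^4·0.913043^6 = 0.006956
P(X≥3) = 1 − 0.402638 − 0.383465 − 0.164342 = 0.049556
Ratio = 0.006956 / 0.049556 = 0.140373

0.1404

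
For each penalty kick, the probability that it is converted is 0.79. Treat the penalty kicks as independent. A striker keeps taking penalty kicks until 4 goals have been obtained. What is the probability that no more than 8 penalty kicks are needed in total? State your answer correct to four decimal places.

Finishing within 8 penalty kicks ⇔ at least 4 successes in the first 8. With X ~ Binomial(8, 0.79), P(Y ≤ 8) = 1 − P(X ≤ 3).
  k=0: C(8,0)·0.79^0·0.21^8 = 0.000004
  k=1: C(8,1)·0.79^1·0.21^7 = 0.000114
  k=2: C(8,2)·0.79^2·0.21^6 = 0.001499
  k=3: C(8,3)·0.79^3·0.21^5 = 0.011276
1 − 0.012893 = 0.987107

0.9871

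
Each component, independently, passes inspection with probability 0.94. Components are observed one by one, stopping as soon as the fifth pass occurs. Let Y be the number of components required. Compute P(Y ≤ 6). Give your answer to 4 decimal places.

0.9541

Finishing within 6 components ⇔ at least 5 successes in the first 6. With X ~ Binomial(6, 0.94), P(Y ≤ 6) = 1 − P(X ≤ 4).
  k=0: C(6,0)·0.94^0·0.06^6 = 0.000000
  k=1: C(6,1)·0.94^1·0.06^5 = 0.000004
  k=2: C(6,2)·0.94^2·0.06^4 = 0.000172
  k=3: C(6,3)·0.94^3·0.06^3 = 0.003588
  k=4: C(6,4)·0.94^4·0.06^2 = 0.042160
1 − 0.045925 = 0.954075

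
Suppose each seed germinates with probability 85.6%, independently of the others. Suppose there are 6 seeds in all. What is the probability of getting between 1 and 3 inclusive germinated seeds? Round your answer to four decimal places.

X ~ Binomial(6, 0.856); P(1 ≤ X ≤ 3) = Σ C(6,k) p^k (1−p)^(6−k) over k:
  k=1: C(6,1)·0.856^1·0.144^5 = 0.000318
  k=2: C(6,2)·0.856^2·0.144^4 = 0.004726
  k=3: C(6,3)·0.856^3·0.144^3 = 0.037457
Total = 0.042501

0.0425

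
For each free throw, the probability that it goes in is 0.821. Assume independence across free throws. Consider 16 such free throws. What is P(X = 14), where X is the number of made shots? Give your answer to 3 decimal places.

0.243

X ~ Binomial(n=16, p=0.821).
P(X=14) = C(16,14) · p^14 · (1−p)^2
= 120 · 0.063213 · 0.032041 = 0.24305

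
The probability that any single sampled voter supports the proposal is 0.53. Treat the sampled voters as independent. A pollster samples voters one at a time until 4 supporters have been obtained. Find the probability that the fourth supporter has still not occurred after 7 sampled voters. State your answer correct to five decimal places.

0.43461

Needing more than 7 sampled voters ⇔ fewer than 4 successes in the first 7. With X ~ Binomial(7, 0.53), P(Y > 7) = P(X ≤ 3).
  k=0: C(7,0)·0.53^0·0.47^7 = 0.0050662
  k=1: C(7,1)·0.53^1·0.47^6 = 0.0399909
  k=2: C(7,2)·0.53^2·0.47^5 = 0.1352883
  k=3: C(7,3)·0.53^3·0.47^4 = 0.2542653
P(X ≤ 3) = 0.4346107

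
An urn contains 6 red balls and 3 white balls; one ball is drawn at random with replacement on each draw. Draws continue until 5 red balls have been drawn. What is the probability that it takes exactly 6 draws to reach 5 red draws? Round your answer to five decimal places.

0.21948

Y = trial on which the fifth success occurs; negative binomial, r=5, p=0.666667.
P(Y=6) = C(5,4) · p^5 · (1−p)^1
= 5 · 0.13169 · 0.33333 = 0.2194787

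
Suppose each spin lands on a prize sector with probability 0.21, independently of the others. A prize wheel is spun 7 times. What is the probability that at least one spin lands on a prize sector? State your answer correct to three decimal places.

P(at least one) = 1 − P(none) = 1 − (1 − 0.21)^7
= 1 − 0.19204 = 0.80796

0.808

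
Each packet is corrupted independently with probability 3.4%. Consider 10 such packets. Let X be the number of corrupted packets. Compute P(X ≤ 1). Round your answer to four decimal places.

X ~ Binomial(10, 0.034); P(X ≤ 1) = Σ C(10,k) p^k (1−p)^(10−k) over k:
  k=0: C(10,0)·0.034^0·0.966^10 = 0.707573
  k=1: C(10,1)·0.034^1·0.966^9 = 0.249042
Total = 0.956615

0.9566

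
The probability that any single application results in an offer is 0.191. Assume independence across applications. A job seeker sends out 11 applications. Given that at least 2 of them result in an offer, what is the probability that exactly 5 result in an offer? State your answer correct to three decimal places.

X ~ Binomial(11, 0.191). Want P(X=5 | X≥2) = P(X=5) / P(X≥2).
P(X=5) = C(11,5)·0.191^5·0.809^6 = 0.03292
P(X≥2) = 1 − 0.09715 − 0.25230 = 0.65056
Ratio = 0.03292 / 0.65056 = 0.05061

0.051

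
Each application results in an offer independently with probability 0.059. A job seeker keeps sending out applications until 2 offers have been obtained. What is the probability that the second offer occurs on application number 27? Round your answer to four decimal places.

Y = trial on which the second success occurs; negative binomial, r=2, p=0.059.
P(Y=27) = C(26,1) · p^2 · (1−p)^25
= 26 · 0.003481 · 0.21865 = 0.019789

0.0198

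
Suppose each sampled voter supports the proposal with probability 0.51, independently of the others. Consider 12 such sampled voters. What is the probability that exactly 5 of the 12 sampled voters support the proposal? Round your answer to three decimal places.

X ~ Binomial(n=12, p=0.51).
P(X=5) = C(12,5) · p^5 · (1−p)^7
= 792 · 0.034503 · 0.0067822 = 0.18533

0.185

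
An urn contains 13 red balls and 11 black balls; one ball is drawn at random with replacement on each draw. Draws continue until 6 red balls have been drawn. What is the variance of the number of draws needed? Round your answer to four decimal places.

Y = total draws until the sixth success; negative binomial with r=6, p=0.541667.
Var(Y) = r(1−p)/p² = 6·0.458333 / 0.541667² = 9.372781

9.3728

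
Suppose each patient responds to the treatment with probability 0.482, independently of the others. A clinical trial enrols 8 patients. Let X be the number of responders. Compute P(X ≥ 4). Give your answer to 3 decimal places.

0.597

X ~ Binomial(8, 0.482); P(X ≥ 4) = Σ C(8,k) p^k (1−p)^(8−k) over k:
  k=4: C(8,4)·0.482^4·0.518^4 = 0.27202
  k=5: C(8,5)·0.482^5·0.518^3 = 0.20249
  k=6: C(8,6)·0.482^6·0.518^2 = 0.09421
  k=7: C(8,7)·0.482^7·0.518^1 = 0.02505
  k=8: C(8,8)·0.482^8·0.518^0 = 0.00291
Total = 0.59669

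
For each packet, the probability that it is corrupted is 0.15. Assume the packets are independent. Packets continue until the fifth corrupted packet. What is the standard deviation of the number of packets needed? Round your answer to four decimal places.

13.7437

Y = total packets until the fifth success; negative binomial with r=5, p=0.15.
SD(Y) = √[r(1−p)/p²] = √(188.888889) = 13.743685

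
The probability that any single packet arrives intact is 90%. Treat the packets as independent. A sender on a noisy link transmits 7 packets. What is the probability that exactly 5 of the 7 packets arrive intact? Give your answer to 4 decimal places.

X ~ Binomial(n=7, p=0.90).
P(X=5) = C(7,5) · p^5 · (1−p)^2
= 21 · 0.59049 · 0.01 = 0.124003

0.1240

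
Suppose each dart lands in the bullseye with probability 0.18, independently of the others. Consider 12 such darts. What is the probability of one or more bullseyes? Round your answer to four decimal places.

P(at least one) = 1 − P(none) = 1 − (1 − 0.18)^12
= 1 − 0.092420 = 0.907580

0.9076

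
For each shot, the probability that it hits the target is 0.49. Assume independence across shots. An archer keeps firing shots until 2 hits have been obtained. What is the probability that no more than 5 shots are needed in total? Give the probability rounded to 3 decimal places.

0.800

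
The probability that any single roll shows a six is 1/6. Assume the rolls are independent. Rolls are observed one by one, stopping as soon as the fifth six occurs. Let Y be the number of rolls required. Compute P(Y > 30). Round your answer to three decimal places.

0.424

Needing more than 30 rolls ⇔ fewer than 5 successes in the first 30. With X ~ Binomial(30, 0.166667), P(Y > 30) = P(X ≤ 4).
  k=0: C(30,0)·0.166667^0·0.833333^30 = 0.00421
  k=1: C(30,1)·0.166667^1·0.833333^29 = 0.02528
  k=2: C(30,2)·0.166667^2·0.833333^28 = 0.07330
  k=3: C(30,3)·0.166667^3·0.833333^27 = 0.13683
  k=4: C(30,4)·0.166667^4·0.833333^26 = 0.18472
P(X ≤ 4) = 0.42434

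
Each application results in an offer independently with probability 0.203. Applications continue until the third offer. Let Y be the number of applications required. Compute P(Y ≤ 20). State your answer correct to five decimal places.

0.80300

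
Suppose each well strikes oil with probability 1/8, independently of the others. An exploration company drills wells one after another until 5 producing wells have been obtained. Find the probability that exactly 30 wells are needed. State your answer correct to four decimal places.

0.0257

Y = trial on which the fifth success occurs; negative binomial, r=5, p=0.125.
P(Y=30) = C(29,4) · p^5 · (1−p)^25
= 23751 · 3.0518e-05 · 0.035498 = 0.025730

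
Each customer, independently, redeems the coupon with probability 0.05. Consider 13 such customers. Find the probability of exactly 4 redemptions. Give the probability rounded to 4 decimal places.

0.0028

X ~ Binomial(n=13, p=0.05).
P(X=4) = C(13,4) · p^4 · (1−p)^9
= 715 · 6.25e-06 · 0.63025 = 0.002816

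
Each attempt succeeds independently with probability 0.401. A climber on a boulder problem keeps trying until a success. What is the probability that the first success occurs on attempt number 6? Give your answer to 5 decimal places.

0.03092

Geometric (trials to first success), p = 0.401.
P(Y = 6) = (1−p)^5 · p = 0.077114 · 0.401 = 0.0309228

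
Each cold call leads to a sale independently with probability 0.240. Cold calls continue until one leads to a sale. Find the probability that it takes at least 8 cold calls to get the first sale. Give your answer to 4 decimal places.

0.1465

Y = number of cold calls to the first success; geometric, p = 0.24.
P(Y > 7) = P(first 7 all fail) = (1−p)^7 = 0.146452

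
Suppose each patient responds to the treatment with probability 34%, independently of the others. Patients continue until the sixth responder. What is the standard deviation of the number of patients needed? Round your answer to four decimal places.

5.8529

Y = total patients until the sixth success; negative binomial with r=6, p=0.34.
SD(Y) = √[r(1−p)/p²] = √(34.256055) = 5.852867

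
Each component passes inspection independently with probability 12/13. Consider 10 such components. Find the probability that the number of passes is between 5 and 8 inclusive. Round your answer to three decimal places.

0.177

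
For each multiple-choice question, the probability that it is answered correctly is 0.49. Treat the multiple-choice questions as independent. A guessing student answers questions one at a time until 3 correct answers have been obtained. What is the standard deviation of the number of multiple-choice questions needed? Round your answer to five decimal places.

2.52435

Y = total multiple-choice questions until the third success; negative binomial with r=3, p=0.49.
SD(Y) = √[r(1−p)/p²] = √(6.3723449) = 2.5243504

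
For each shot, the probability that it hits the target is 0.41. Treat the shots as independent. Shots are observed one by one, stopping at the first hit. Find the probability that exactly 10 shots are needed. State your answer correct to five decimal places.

0.00355

Geometric (trials to first success), p = 0.41.
P(Y = 10) = (1−p)^9 · p = 0.008663 · 0.41 = 0.0035518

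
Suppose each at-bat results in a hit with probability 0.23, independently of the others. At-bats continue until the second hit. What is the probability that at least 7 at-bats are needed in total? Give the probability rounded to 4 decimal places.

Needing more than 6 at-bats ⇔ fewer than 2 successes in the first 6. With X ~ Binomial(6, 0.23), P(Y > 6) = P(X ≤ 1).
  k=0: C(6,0)·0.23^0·0.77^6 = 0.208422
  k=1: C(6,1)·0.23^1·0.77^5 = 0.373536
P(X ≤ 1) = 0.581959

0.5820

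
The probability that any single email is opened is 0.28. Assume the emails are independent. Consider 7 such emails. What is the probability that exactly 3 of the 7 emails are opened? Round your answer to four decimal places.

X ~ Binomial(n=7, p=0.28).
P(X=3) = C(7,3) · p^3 · (1−p)^4
= 35 · 0.021952 · 0.26874 = 0.206477

0.2065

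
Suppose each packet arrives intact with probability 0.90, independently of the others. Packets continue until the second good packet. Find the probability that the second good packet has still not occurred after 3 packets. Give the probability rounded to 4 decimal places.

0.0280

Needing more than 3 packets ⇔ fewer than 2 successes in the first 3. With X ~ Binomial(3, 0.90), P(Y > 3) = P(X ≤ 1).
  k=0: C(3,0)·0.90^0·0.10^3 = 0.001000
  k=1: C(3,1)·0.90^1·0.10^2 = 0.027000
P(X ≤ 1) = 0.028000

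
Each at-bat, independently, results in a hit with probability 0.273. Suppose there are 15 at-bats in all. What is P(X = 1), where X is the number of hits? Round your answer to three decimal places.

0.047

X ~ Binomial(n=15, p=0.273).
P(X=1) = C(15,1) · p^1 · (1−p)^14
= 15 · 0.273 · 0.011521 = 0.04718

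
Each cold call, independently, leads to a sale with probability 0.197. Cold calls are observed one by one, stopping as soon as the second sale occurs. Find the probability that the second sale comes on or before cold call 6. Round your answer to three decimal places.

0.337

Finishing within 6 cold calls ⇔ at least 2 successes in the first 6. With X ~ Binomial(6, 0.197), P(Y ≤ 6) = 1 − P(X ≤ 1).
  k=0: C(6,0)·0.197^0·0.803^6 = 0.26810
  k=1: C(6,1)·0.197^1·0.803^5 = 0.39463
1 − 0.66273 = 0.33727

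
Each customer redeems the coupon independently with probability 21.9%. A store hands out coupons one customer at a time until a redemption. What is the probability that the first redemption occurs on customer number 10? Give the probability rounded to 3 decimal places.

0.024

Geometric (trials to first success), p = 0.219.
P(Y = 10) = (1−p)^9 · p = 0.10811 · 0.219 = 0.02368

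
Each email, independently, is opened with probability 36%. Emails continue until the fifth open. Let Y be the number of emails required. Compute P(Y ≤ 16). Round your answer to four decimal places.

0.7387

Finishing within 16 emails ⇔ at least 5 successes in the first 16. With X ~ Binomial(16, 0.36), P(Y ≤ 16) = 1 − P(X ≤ 4).
  k=0: C(16,0)·0.36^0·0.64^16 = 0.000792
  k=1: C(16,1)·0.36^1·0.64^15 = 0.007131
  k=2: C(16,2)·0.36^2·0.64^14 = 0.030082
  k=3: C(16,3)·0.36^3·0.64^13 = 0.078965
  k=4: C(16,4)·0.36^4·0.64^12 = 0.144358
1 − 0.261328 = 0.738672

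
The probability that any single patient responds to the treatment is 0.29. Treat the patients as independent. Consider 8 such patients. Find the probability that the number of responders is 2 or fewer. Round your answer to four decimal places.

0.5772

X ~ Binomial(8, 0.29); P(X ≤ 2) = Σ C(8,k) p^k (1−p)^(8−k) over k:
  k=0: C(8,0)·0.29^0·0.71^8 = 0.064575
  k=1: C(8,1)·0.29^1·0.71^7 = 0.211007
  k=2: C(8,2)·0.29^2·0.71^6 = 0.301651
Total = 0.577233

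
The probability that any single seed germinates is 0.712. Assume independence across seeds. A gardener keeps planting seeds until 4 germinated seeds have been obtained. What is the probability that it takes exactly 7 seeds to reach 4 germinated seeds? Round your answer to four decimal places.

Y = trial on which the fourth success occurs; negative binomial, r=4, p=0.712.
P(Y=7) = C(6,3) · p^4 · (1−p)^3
= 20 · 0.25699 · 0.023888 = 0.122780

0.1228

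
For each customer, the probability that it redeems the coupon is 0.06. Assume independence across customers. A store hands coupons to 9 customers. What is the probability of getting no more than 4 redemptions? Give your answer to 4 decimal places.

X ~ Binomial(9, 0.06); P(X ≤ 4) = Σ C(9,k) p^k (1−p)^(9−k) over k:
  k=0: C(9,0)·0.06^0·0.94^9 = 0.572995
  k=1: C(9,1)·0.06^1·0.94^8 = 0.329167
  k=2: C(9,2)·0.06^2·0.94^7 = 0.084043
  k=3: C(9,3)·0.06^3·0.94^6 = 0.012517
  k=4: C(9,4)·0.06^4·0.94^5 = 0.001198
Total = 0.999920

0.9999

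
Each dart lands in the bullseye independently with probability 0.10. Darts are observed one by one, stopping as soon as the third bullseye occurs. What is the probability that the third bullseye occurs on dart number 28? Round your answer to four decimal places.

0.0252

Y = trial on which the third success occurs; negative binomial, r=3, p=0.10.
P(Y=28) = C(27,2) · p^3 · (1−p)^25
= 351 · 0.001 · 0.07179 = 0.025198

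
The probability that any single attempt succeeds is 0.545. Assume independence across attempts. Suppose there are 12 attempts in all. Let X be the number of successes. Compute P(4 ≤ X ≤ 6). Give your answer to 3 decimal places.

0.449

X ~ Binomial(12, 0.545); P(4 ≤ X ≤ 6) = Σ C(12,k) p^k (1−p)^(12−k) over k:
  k=4: C(12,4)·0.545^4·0.455^8 = 0.08022
  k=5: C(12,5)·0.545^5·0.455^7 = 0.15374
  k=6: C(12,6)·0.545^6·0.455^6 = 0.21484
Total = 0.44880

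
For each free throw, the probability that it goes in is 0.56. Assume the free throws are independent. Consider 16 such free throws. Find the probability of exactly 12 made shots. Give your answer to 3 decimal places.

0.065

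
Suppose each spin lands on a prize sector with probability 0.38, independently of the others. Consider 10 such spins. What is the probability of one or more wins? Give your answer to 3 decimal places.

P(at least one) = 1 − P(none) = 1 − (1 − 0.38)^10
= 1 − 0.00839 = 0.99161

0.992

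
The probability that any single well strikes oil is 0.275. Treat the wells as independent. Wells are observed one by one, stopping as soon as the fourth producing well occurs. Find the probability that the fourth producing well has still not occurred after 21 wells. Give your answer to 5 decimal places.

Needing more than 21 wells ⇔ fewer than 4 successes in the first 21. With X ~ Binomial(21, 0.275), P(Y > 21) = P(X ≤ 3).
  k=0: C(21,0)·0.275^0·0.725^21 = 0.0011671
  k=1: C(21,1)·0.275^1·0.725^20 = 0.0092963
  k=2: C(21,2)·0.275^2·0.725^19 = 0.0352620
  k=3: C(21,3)·0.275^3·0.725^18 = 0.0847098
P(X ≤ 3) = 0.1304352

0.13044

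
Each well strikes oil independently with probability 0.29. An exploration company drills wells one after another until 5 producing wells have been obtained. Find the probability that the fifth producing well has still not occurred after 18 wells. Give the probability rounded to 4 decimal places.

0.3671

Needing more than 18 wells ⇔ fewer than 5 successes in the first 18. With X ~ Binomial(18, 0.29), P(Y > 18) = P(X ≤ 4).
  k=0: C(18,0)·0.29^0·0.71^18 = 0.002102
  k=1: C(18,1)·0.29^1·0.71^17 = 0.015455
  k=2: C(18,2)·0.29^2·0.71^16 = 0.053656
  k=3: C(18,3)·0.29^3·0.71^15 = 0.116885
  k=4: C(18,4)·0.29^4·0.71^14 = 0.179032
P(X ≤ 4) = 0.367130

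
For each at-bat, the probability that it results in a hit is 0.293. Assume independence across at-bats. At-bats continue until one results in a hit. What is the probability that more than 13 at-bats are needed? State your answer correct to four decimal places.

Y = number of at-bats to the first success; geometric, p = 0.293.
P(Y > 13) = P(first 13 all fail) = (1−p)^13 = 0.011027

0.0110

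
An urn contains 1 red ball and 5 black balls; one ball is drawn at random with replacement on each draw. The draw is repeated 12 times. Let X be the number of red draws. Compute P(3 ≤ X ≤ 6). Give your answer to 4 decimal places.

X ~ Binomial(12, 0.166667); P(3 ≤ X ≤ 6) = Σ C(12,k) p^k (1−p)^(12−k) over k:
  k=3: C(12,3)·0.166667^3·0.833333^9 = 0.197396
  k=4: C(12,4)·0.166667^4·0.833333^8 = 0.088828
  k=5: C(12,5)·0.166667^5·0.833333^7 = 0.028425
  k=6: C(12,6)·0.166667^6·0.833333^6 = 0.006632
Total = 0.321281

0.3213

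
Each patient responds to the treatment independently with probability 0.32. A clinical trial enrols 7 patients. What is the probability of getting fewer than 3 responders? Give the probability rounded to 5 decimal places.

X ~ Binomial(7, 0.32); P(X ≤ 2) = Σ C(7,k) p^k (1−p)^(7−k) over k:
  k=0: C(7,0)·0.32^0·0.68^7 = 0.0672299
  k=1: C(7,1)·0.32^1·0.68^6 = 0.2214632
  k=2: C(7,2)·0.32^2·0.68^5 = 0.3126539
Total = 0.6013469

0.60135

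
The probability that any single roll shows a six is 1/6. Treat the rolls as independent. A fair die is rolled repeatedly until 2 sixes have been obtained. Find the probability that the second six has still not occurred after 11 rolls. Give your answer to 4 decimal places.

0.4307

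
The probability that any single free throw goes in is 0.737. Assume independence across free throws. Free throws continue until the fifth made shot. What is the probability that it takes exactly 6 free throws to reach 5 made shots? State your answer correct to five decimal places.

0.28593

Y = trial on which the fifth success occurs; negative binomial, r=5, p=0.737.
P(Y=6) = C(5,4) · p^5 · (1−p)^1
= 5 · 0.21744 · 0.263 = 0.2859323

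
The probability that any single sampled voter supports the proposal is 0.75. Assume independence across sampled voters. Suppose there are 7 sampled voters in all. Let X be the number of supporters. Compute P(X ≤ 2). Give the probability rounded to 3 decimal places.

X ~ Binomial(7, 0.75); P(X ≤ 2) = Σ C(7,k) p^k (1−p)^(7−k) over k:
  k=0: C(7,0)·0.75^0·0.25^7 = 0.00006
  k=1: C(7,1)·0.75^1·0.25^6 = 0.00128
  k=2: C(7,2)·0.75^2·0.25^5 = 0.01154
Total = 0.01288

0.013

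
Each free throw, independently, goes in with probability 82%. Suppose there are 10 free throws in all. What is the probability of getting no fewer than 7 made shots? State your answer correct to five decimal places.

0.91166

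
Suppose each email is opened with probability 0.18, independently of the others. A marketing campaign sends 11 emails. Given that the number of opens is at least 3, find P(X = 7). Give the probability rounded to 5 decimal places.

0.00289

X ~ Binomial(11, 0.18). Want P(X=7 | X≥3) = P(X=7) / P(X≥3).
P(X=7) = C(11,7)·0.18^7·0.82^4 = 0.0009134
P(X≥3) = 1 − 0.1127074 − 0.2721471 − 0.2986980 = 0.3164475
Ratio = 0.0009134 / 0.3164475 = 0.0028865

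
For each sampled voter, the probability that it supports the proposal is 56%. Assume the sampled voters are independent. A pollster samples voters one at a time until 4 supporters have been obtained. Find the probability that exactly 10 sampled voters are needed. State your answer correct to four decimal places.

Y = trial on which the fourth success occurs; negative binomial, r=4, p=0.56.
P(Y=10) = C(9,3) · p^4 · (1−p)^6
= 84 · 0.098345 · 0.0072563 = 0.059944

0.0599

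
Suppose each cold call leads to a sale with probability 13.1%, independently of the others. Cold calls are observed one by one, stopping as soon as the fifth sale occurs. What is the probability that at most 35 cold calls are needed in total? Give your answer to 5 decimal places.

0.49164

Finishing within 35 cold calls ⇔ at least 5 successes in the first 35. With X ~ Binomial(35, 0.131), P(Y ≤ 35) = 1 − P(X ≤ 4).
  k=0: C(35,0)·0.131^0·0.869^35 = 0.0073399
  k=1: C(35,1)·0.131^1·0.869^34 = 0.0387268
  k=2: C(35,2)·0.131^2·0.869^33 = 0.0992458
  k=3: C(35,3)·0.131^3·0.869^32 = 0.1645722
  k=4: C(35,4)·0.131^4·0.869^31 = 0.1984714
1 − 0.5083561 = 0.4916439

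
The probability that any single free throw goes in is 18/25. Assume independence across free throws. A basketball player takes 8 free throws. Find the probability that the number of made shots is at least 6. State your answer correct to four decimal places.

X ~ Binomial(8, 0.72); P(X ≥ 6) = Σ C(8,k) p^k (1−p)^(8−k) over k:
  k=6: C(8,6)·0.72^6·0.28^2 = 0.305822
  k=7: C(8,7)·0.72^7·0.28^1 = 0.224686
  k=8: C(8,8)·0.72^8·0.28^0 = 0.072220
Total = 0.602728

0.6027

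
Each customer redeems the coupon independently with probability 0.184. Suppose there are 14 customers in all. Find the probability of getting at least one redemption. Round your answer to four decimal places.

0.9420

P(at least one) = 1 − P(none) = 1 − (1 − 0.184)^14
= 1 − 0.058031 = 0.941969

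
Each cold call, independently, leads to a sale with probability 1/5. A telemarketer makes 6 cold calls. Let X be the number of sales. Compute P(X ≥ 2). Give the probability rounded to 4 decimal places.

0.3446

X ~ Binomial(6, 0.20); P(X ≥ 2) = Σ C(6,k) p^k (1−p)^(6−k) over k:
  k=2: C(6,2)·0.20^2·0.80^4 = 0.245760
  k=3: C(6,3)·0.20^3·0.80^3 = 0.081920
  k=4: C(6,4)·0.20^4·0.80^2 = 0.015360
  k=5: C(6,5)·0.20^5·0.80^1 = 0.001536
  k=6: C(6,6)·0.20^6·0.80^0 = 0.000064
Total = 0.344640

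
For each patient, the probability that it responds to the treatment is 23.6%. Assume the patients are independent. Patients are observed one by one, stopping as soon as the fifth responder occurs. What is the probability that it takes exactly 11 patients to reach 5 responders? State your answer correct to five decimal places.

0.03057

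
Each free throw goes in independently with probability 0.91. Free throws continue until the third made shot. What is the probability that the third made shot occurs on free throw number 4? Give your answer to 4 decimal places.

Y = trial on which the third success occurs; negative binomial, r=3, p=0.91.
P(Y=4) = C(3,2) · p^3 · (1−p)^1
= 3 · 0.75357 · 0.09 = 0.203464

0.2035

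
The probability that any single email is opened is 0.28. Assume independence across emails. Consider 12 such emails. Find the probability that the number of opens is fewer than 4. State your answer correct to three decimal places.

X ~ Binomial(12, 0.28); P(X ≤ 3) = Σ C(12,k) p^k (1−p)^(12−k) over k:
  k=0: C(12,0)·0.28^0·0.72^12 = 0.01941
  k=1: C(12,1)·0.28^1·0.72^11 = 0.09057
  k=2: C(12,2)·0.28^2·0.72^10 = 0.19372
  k=3: C(12,3)·0.28^3·0.72^9 = 0.25112
Total = 0.55483

0.555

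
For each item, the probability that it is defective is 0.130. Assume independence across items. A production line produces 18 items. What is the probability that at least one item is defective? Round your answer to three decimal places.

P(at least one) = 1 − P(none) = 1 − (1 − 0.13)^18
= 1 − 0.08154 = 0.91846

0.918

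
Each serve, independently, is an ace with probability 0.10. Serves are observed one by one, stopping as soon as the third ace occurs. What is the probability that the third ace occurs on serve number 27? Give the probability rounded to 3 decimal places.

Y = trial on which the third success occurs; negative binomial, r=3, p=0.10.
P(Y=27) = C(26,2) · p^3 · (1−p)^24
= 325 · 0.001 · 0.079766 = 0.02592

0.026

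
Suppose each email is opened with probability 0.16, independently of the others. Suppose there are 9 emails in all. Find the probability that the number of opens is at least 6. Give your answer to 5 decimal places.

0.00091

X ~ Binomial(9, 0.16); P(X ≥ 6) = Σ C(9,k) p^k (1−p)^(9−k) over k:
  k=6: C(9,6)·0.16^6·0.84^3 = 0.0008353
  k=7: C(9,7)·0.16^7·0.84^2 = 0.0000682
  k=8: C(9,8)·0.16^8·0.84^1 = 0.0000032
  k=9: C(9,9)·0.16^9·0.84^0 = 0.0000001
Total = 0.0009068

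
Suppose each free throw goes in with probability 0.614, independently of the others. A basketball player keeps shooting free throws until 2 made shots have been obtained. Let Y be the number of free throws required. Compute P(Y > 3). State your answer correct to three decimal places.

0.332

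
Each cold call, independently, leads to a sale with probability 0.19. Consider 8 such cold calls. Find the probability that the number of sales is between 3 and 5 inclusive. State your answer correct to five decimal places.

X ~ Binomial(8, 0.19); P(3 ≤ X ≤ 5) = Σ C(8,k) p^k (1−p)^(8−k) over k:
  k=3: C(8,3)·0.19^3·0.81^5 = 0.1339288
  k=4: C(8,4)·0.19^4·0.81^4 = 0.0392692
  k=5: C(8,5)·0.19^5·0.81^3 = 0.0073690
Total = 0.1805671

0.18057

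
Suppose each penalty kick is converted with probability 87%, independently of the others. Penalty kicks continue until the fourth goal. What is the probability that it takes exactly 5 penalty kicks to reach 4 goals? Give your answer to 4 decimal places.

0.2979

Y = trial on which the fourth success occurs; negative binomial, r=4, p=0.87.
P(Y=5) = C(4,3) · p^4 · (1−p)^1
= 4 · 0.5729 · 0.13 = 0.297907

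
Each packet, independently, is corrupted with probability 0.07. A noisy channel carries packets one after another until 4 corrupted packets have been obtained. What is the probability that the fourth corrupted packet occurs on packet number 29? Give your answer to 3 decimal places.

0.013

Y = trial on which the fourth success occurs; negative binomial, r=4, p=0.07.
P(Y=29) = C(28,3) · p^4 · (1−p)^25
= 3276 · 2.401e-05 · 0.16296 = 0.01282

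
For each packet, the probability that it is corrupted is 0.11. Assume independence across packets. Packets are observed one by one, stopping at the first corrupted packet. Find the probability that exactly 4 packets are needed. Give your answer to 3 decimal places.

0.078

Geometric (trials to first success), p = 0.11.
P(Y = 4) = (1−p)^3 · p = 0.70497 · 0.11 = 0.07755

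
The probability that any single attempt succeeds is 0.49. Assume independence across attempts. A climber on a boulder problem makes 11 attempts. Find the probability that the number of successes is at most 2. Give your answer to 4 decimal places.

X ~ Binomial(11, 0.49); P(X ≤ 2) = Σ C(11,k) p^k (1−p)^(11−k) over k:
  k=0: C(11,0)·0.49^0·0.51^11 = 0.000607
  k=1: C(11,1)·0.49^1·0.51^10 = 0.006416
  k=2: C(11,2)·0.49^2·0.51^9 = 0.030824
Total = 0.037847

0.0378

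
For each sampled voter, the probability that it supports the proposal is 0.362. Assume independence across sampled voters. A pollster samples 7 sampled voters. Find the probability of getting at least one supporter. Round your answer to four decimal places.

0.9570

P(at least one) = 1 − P(none) = 1 − (1 − 0.362)^7
= 1 − 0.043027 = 0.956973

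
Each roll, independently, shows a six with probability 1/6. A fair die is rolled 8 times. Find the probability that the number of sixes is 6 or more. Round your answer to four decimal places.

X ~ Binomial(8, 0.166667); P(X ≥ 6) = Σ C(8,k) p^k (1−p)^(8−k) over k:
  k=6: C(8,6)·0.166667^6·0.833333^2 = 0.000417
  k=7: C(8,7)·0.166667^7·0.833333^1 = 0.000024
  k=8: C(8,8)·0.166667^8·0.833333^0 = 0.000001
Total = 0.000441

0.0004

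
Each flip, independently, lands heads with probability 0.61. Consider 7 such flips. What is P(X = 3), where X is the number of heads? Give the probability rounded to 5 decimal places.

0.18379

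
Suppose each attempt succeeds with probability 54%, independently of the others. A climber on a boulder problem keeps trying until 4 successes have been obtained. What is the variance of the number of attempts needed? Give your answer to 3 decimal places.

6.310

Y = total attempts until the fourth success; negative binomial with r=4, p=0.54.
Var(Y) = r(1−p)/p² = 4·0.46 / 0.54² = 6.31001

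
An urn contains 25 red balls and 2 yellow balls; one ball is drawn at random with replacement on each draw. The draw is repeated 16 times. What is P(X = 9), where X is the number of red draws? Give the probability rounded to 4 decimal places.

X ~ Binomial(n=16, p=0.925926).
P(X=9) = C(16,9) · p^9 · (1−p)^7
= 11440 · 0.50025 · 1.2237e-08 = 0.000070

0.0001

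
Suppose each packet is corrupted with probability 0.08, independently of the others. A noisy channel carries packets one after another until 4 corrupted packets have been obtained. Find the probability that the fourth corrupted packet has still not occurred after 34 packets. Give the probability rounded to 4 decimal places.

Needing more than 34 packets ⇔ fewer than 4 successes in the first 34. With X ~ Binomial(34, 0.08), P(Y > 34) = P(X ≤ 3).
  k=0: C(34,0)·0.08^0·0.92^34 = 0.058720
  k=1: C(34,1)·0.08^1·0.92^33 = 0.173607
  k=2: C(34,2)·0.08^2·0.92^32 = 0.249088
  k=3: C(34,3)·0.08^3·0.92^31 = 0.231038
P(X ≤ 3) = 0.712454

0.7125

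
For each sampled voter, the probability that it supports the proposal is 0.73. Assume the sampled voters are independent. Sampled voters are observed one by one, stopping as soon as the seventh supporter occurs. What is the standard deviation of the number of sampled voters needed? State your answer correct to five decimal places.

Y = total sampled voters until the seventh success; negative binomial with r=7, p=0.73.
SD(Y) = √[r(1−p)/p²] = √(3.5466316) = 1.8832503

1.88325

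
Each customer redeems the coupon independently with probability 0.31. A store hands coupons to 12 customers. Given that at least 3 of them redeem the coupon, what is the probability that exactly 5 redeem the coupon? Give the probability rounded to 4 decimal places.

0.2192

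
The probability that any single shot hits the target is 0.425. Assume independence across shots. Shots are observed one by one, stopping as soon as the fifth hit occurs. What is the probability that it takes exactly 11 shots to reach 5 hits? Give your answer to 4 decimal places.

0.1052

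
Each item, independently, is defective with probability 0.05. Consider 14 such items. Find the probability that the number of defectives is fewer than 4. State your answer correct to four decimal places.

X ~ Binomial(14, 0.05); P(X ≤ 3) = Σ C(14,k) p^k (1−p)^(14−k) over k:
  k=0: C(14,0)·0.05^0·0.95^14 = 0.487675
  k=1: C(14,1)·0.05^1·0.95^13 = 0.359339
  k=2: C(14,2)·0.05^2·0.95^12 = 0.122932
  k=3: C(14,3)·0.05^3·0.95^11 = 0.025880
Total = 0.995827

0.9958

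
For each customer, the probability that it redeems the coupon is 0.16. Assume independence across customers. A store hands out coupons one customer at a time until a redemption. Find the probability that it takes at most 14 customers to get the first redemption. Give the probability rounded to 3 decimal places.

Y = number of customers to the first success; geometric, p = 0.16.
P(Y ≤ 14) = 1 − (1−p)^14 = 1 − 0.08708 = 0.91292

0.913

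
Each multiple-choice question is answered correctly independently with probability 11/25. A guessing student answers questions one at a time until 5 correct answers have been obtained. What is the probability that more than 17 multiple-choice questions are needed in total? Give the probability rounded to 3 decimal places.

0.070

Needing more than 17 multiple-choice questions ⇔ fewer than 5 successes in the first 17. With X ~ Binomial(17, 0.44), P(Y > 17) = P(X ≤ 4).
  k=0: C(17,0)·0.44^0·0.56^17 = 0.00005
  k=1: C(17,1)·0.44^1·0.56^16 = 0.00070
  k=2: C(17,2)·0.44^2·0.56^15 = 0.00440
  k=3: C(17,3)·0.44^3·0.56^14 = 0.01728
  k=4: C(17,4)·0.44^4·0.56^13 = 0.04752
P(X ≤ 4) = 0.06994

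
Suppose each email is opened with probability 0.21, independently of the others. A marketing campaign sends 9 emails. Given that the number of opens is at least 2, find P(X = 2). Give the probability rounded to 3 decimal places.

0.514

X ~ Binomial(9, 0.21). Want P(X=2 | X≥2) = P(X=2) / P(X≥2).
P(X=2) = C(9,2)·0.21^2·0.79^7 = 0.30488
P(X≥2) = 1 − 0.11985 − 0.28673 = 0.59341
Ratio = 0.30488 / 0.59341 = 0.51377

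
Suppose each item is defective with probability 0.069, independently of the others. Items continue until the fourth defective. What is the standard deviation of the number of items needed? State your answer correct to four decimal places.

27.9676

Y = total items until the fourth success; negative binomial with r=4, p=0.069.
SD(Y) = √[r(1−p)/p²] = √(782.188616) = 27.967635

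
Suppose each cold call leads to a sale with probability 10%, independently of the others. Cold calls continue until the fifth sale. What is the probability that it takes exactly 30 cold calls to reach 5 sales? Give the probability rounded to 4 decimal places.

0.0171

Y = trial on which the fifth success occurs; negative binomial, r=5, p=0.10.
P(Y=30) = C(29,4) · p^5 · (1−p)^25
= 23751 · 1e-05 · 0.07179 = 0.017051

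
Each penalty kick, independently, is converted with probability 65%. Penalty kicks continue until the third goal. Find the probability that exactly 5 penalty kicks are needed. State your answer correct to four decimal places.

Y = trial on which the third success occurs; negative binomial, r=3, p=0.65.
P(Y=5) = C(4,2) · p^3 · (1−p)^2
= 6 · 0.27463 · 0.1225 = 0.201849

0.2018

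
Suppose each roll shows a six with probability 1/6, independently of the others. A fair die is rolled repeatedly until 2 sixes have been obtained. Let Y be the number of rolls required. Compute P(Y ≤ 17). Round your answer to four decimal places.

Finishing within 17 rolls ⇔ at least 2 successes in the first 17. With X ~ Binomial(17, 0.166667), P(Y ≤ 17) = 1 − P(X ≤ 1).
  k=0: C(17,0)·0.166667^0·0.833333^17 = 0.045073
  k=1: C(17,1)·0.166667^1·0.833333^16 = 0.153249
1 − 0.198322 = 0.801678

0.8017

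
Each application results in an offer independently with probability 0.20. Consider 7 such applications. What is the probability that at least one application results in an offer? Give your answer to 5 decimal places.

0.79028

P(at least one) = 1 − P(none) = 1 − (1 − 0.20)^7
= 1 − 0.2097152 = 0.7902848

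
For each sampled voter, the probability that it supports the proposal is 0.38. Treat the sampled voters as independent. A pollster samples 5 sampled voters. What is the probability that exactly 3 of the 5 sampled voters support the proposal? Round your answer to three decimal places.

0.211

X ~ Binomial(n=5, p=0.38).
P(X=3) = C(5,3) · p^3 · (1−p)^2
= 10 · 0.054872 · 0.3844 = 0.21093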